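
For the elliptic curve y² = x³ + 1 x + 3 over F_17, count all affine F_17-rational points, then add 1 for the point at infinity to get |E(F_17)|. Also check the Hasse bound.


Affine points = {(2, 8), (2, 9), (3, 4), (3, 13), (6, 2), (6, 15), (7, 8), (7, 9), (8, 8), (8, 9), (11, 6), (11, 11), (12, 3), (12, 14), (16, 1), (16, 16)}; affine count = 16; |E(F_17)| = 17.

Discriminant check: Δ ∝ 4a³ + 27b² = 4·1³ + 27·3² = 4·1 + 27·9 ≡ 9 (mod 17). Nonzero ⇒ E is nonsingular.
For each x ∈ F_17, compute rhs = x³ + 1·x + 3 mod 17, then count y ∈ F_17 with y² ≡ rhs.
  x = 0: rhs = 3, matching y values: none (0 points).
  x = 1: rhs = 5, matching y values: none (0 points).
  x = 2: rhs = 13, matching y values: 8, 9 (2 points).
  x = 3: rhs = 16, matching y values: 4, 13 (2 points).
  x = 4: rhs = 3, matching y values: none (0 points).
  x = 5: rhs = 14, matching y values: none (0 points).
  x = 6: rhs = 4, matching y values: 2, 15 (2 points).
  x = 7: rhs = 13, matching y values: 8, 9 (2 points).
  x = 8: rhs = 13, matching y values: 8, 9 (2 points).
  x = 9: rhs = 10, matching y values: none (0 points).
  x = 10: rhs = 10, matching y values: none (0 points).
  x = 11: rhs = 2, matching y values: 6, 11 (2 points).
  x = 12: rhs = 9, matching y values: 3, 14 (2 points).
  x = 13: rhs = 3, matching y values: none (0 points).
  x = 14: rhs = 7, matching y values: none (0 points).
  x = 15: rhs = 10, matching y values: none (0 points).
  x = 16: rhs = 1, matching y values: 1, 16 (2 points).
Total affine count: 16.
Full point count |E(F_17)| = 16 + 1 = 17.
Hasse bound: |17 − (17+1)| = |-1| = 1 ≤ 2√17 ≈ 8.2462 ✓.


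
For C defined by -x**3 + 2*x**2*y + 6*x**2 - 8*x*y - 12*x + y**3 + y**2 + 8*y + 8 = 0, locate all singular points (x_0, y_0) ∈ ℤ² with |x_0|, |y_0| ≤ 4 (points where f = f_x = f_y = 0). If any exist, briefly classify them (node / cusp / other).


Singular points: {(2, 0)}; classification: cusp.

Compute partial derivatives:
  f_x = -3*x**2 + 4*x*y + 12*x - 8*y - 12.
  f_y = 2*x**2 - 8*x + 3*y**2 + 2*y + 8.
Scan x_0 ∈ {−4, ..., 4}. For each x_0, f_y(x_0, y) is a polynomial in y; find its integer roots y ∈ {−4, ..., 4}, then test f_x and f at those candidates.
  x = -4: f_y(-4, y) = 3*y**2 + 2*y + 72; no integer root y with |y| ≤ 4.
  x = -3: f_y(-3, y) = 3*y**2 + 2*y + 50; no integer root y with |y| ≤ 4.
  x = -2: f_y(-2, y) = 3*y**2 + 2*y + 32; no integer root y with |y| ≤ 4.
  x = -1: f_y(-1, y) = 3*y**2 + 2*y + 18; no integer root y with |y| ≤ 4.
  x = 0: f_y(0, y) = 3*y**2 + 2*y + 8; no integer root y with |y| ≤ 4.
  x = 1: f_y(1, y) = 3*y**2 + 2*y + 2; no integer root y with |y| ≤ 4.
  x = 2: f_y(2, y) = 3*y**2 + 2*y; vanishes at y ∈ {0}. (2, 0): f_x = 0, f = 0 — SINGULAR.
  x = 3: f_y(3, y) = 3*y**2 + 2*y + 2; no integer root y with |y| ≤ 4.
  x = 4: f_y(4, y) = 3*y**2 + 2*y + 8; no integer root y with |y| ≤ 4.
Only singular point on the grid: (2, 0).
Classify: substitute x = 2 + u, y = 0 + v and expand: f = -u**3 + 2*u**2*v + v**3 + v**2.
No constant or linear terms (consistent with a singular point). Quadratic part: v**2. Cubic part: -u**3 + 2*u**2*v + v**3.
The quadratic part v**2 is a perfect square, so there is a single (double) tangent line v = 0, i.e. y = 0. Restricting the cubic part to that line (v = 0) leaves -u**3 ≠ 0, so f is not divisible by v and the branch is v² ≈ u**3 to lowest order — this is a cusp.
Classification: cusp.


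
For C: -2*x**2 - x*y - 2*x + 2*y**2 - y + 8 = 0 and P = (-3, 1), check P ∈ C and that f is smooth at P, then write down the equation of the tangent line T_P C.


Tangent line at P: 9*x + 6*y + 21 = 0.

Step 1: f(-3, 1) = 0, so P lies on C.
Step 2: partial derivatives
  f_x(x, y) = -4*x - y - 2, f_y(x, y) = -x + 4*y - 1.
  f_x(P) = 9, f_y(P) = 6 (gradient nonzero, so P is smooth).
Step 3: tangent line at P: 9·(x − -3) + 6·(y − 1) = 0.
Expanding: 9*x + 6*y + 21 = 0.


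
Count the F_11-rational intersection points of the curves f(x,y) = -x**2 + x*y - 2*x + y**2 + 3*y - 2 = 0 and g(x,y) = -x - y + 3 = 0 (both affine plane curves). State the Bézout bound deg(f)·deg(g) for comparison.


Common zeros: ∅; count = 0; Bézout bound = 2.

deg(f) = 2, deg(g) = 1, so Bézout bound = 2.
Scan x ∈ F_11. For each x, list the y ∈ F_11 with f(x, y) ≡ 0 and those with g(x, y) ≡ 0 (mod 11); the common zeros in that column are the intersection.
  x = 0: f ≡ 0 at y ∈ ∅; g ≡ 0 at y ∈ {3}; common: ∅.
  x = 1: f ≡ 0 at y ∈ {1, 6}; g ≡ 0 at y ∈ {2}; common: ∅.
  x = 2: f ≡ 0 at y ∈ ∅; g ≡ 0 at y ∈ {1}; common: ∅.
  x = 3: f ≡ 0 at y ∈ {6, 10}; g ≡ 0 at y ∈ {0}; common: ∅.
  x = 4: f ≡ 0 at y ∈ ∅; g ≡ 0 at y ∈ {10}; common: ∅.
  x = 5: f ≡ 0 at y ∈ {4, 10}; g ≡ 0 at y ∈ {9}; common: ∅.
  x = 6: f ≡ 0 at y ∈ ∅; g ≡ 0 at y ∈ {8}; common: ∅.
  x = 7: f ≡ 0 at y ∈ ∅; g ≡ 0 at y ∈ {7}; common: ∅.
  x = 8: f ≡ 0 at y ∈ {4, 7}; g ≡ 0 at y ∈ {6}; common: ∅.
  x = 9: f ≡ 0 at y ∈ {1, 9}; g ≡ 0 at y ∈ {5}; common: ∅.
  x = 10: f ≡ 0 at y ∈ ∅; g ≡ 0 at y ∈ {4}; common: ∅.
Collecting: common zeros = ∅, so the count is 0.
Comparison with the Bézout bound: 0 ≤ 2 = deg(f)·deg(g), as expected for curves with no common component (the affine F_11-count falls short of the bound because intersections may lie at infinity, over extension fields, or carry multiplicity).


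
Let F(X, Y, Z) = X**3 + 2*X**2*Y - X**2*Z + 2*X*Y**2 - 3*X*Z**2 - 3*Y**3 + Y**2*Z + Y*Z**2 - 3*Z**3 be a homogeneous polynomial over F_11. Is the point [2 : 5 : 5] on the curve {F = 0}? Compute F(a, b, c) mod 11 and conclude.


F(2,5,5) ≡ 6 (mod 11); P is NOT on the curve.

Evaluate F(2, 5, 5) term-by-term (mod 11).
  X**3 ↦ 1·8·1·1 = 8
  2*X**2*Y ↦ 2·4·5·1 = 40
  -X**2*Z ↦ -1·4·1·5 = -20
  2*X*Y**2 ↦ 2·2·25·1 = 100
  -3*X*Z**2 ↦ -3·2·1·25 = -150
  -3*Y**3 ↦ -3·1·125·1 = -375
  Y**2*Z ↦ 1·1·25·5 = 125
  Y*Z**2 ↦ 1·1·5·25 = 125
  -3*Z**3 ↦ -3·1·1·125 = -375
Sum: F(2, 5, 5) = (8) + (40) + (-20) + (100) + (-150) + (-375) + (125) + (125) + (-375) = -522.
Reducing mod 11: -522 ≡ 6 (mod 11).
Since F(a, b, c) ≡ 6 ≠ 0 (mod 11), P does NOT lie on the curve.


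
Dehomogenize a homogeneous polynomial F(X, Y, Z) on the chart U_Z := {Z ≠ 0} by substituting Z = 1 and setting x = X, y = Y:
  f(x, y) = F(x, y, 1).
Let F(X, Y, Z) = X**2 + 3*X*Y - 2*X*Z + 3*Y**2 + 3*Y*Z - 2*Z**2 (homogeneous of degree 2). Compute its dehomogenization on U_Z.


f(x, y) = x**2 + 3*x*y - 2*x + 3*y**2 + 3*y - 2

On U_Z we set Z = 1. Each monomial c·X^i·Y^j·Z^k in F becomes c·x^i·y^j·1^k = c·x^i·y^j.
Substituting Z = 1: F(X, Y, 1) = x**2 + 3*x*y - 2*x + 3*y**2 + 3*y - 2.
Note: deg(f) ≤ deg(F) = 2; strict inequality happens when F is divisible by Z (lost terms).


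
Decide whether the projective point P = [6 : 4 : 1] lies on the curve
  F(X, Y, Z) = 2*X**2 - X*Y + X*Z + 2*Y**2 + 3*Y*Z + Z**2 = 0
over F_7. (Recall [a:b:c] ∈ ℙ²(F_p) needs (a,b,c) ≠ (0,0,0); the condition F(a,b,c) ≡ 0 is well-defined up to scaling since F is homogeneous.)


F(6,4,1) ≡ 1 (mod 7); P is NOT on the curve.

Evaluate F(6, 4, 1) term-by-term (mod 7).
  2*X**2 ↦ 2·36·1·1 = 72
  -X*Y ↦ -1·6·4·1 = -24
  X*Z ↦ 1·6·1·1 = 6
  2*Y**2 ↦ 2·1·16·1 = 32
  3*Y*Z ↦ 3·1·4·1 = 12
  Z**2 ↦ 1·1·1·1 = 1
Sum: F(6, 4, 1) = (72) + (-24) + (6) + (32) + (12) + (1) = 99.
Reducing mod 7: 99 ≡ 1 (mod 7).
Since F(a, b, c) ≡ 1 ≠ 0 (mod 7), P does NOT lie on the curve.


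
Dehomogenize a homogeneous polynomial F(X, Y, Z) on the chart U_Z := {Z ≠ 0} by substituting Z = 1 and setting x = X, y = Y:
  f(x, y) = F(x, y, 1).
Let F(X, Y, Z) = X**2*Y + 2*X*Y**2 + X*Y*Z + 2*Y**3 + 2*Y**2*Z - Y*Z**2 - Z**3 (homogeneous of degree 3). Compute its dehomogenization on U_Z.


f(x, y) = x**2*y + 2*x*y**2 + x*y + 2*y**3 + 2*y**2 - y - 1

On U_Z we set Z = 1. Each monomial c·X^i·Y^j·Z^k in F becomes c·x^i·y^j·1^k = c·x^i·y^j.
Substituting Z = 1: F(X, Y, 1) = x**2*y + 2*x*y**2 + x*y + 2*y**3 + 2*y**2 - y - 1.
Note: deg(f) ≤ deg(F) = 3; strict inequality happens when F is divisible by Z (lost terms).


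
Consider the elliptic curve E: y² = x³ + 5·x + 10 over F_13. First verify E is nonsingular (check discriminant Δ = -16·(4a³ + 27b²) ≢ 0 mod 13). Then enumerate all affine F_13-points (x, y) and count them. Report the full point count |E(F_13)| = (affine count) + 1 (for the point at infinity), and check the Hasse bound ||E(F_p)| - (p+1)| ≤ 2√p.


Affine points = {(0, 6), (0, 7), (1, 4), (1, 9), (3, 0), (4, 4), (4, 9), (5, 2), (5, 11), (6, 3), (6, 10), (8, 4), (8, 9), (9, 2), (9, 11), (12, 2), (12, 11)}; affine count = 17; |E(F_13)| = 18.

Discriminant check: Δ ∝ 4a³ + 27b² = 4·5³ + 27·10² = 4·125 + 27·100 ≡ 2 (mod 13). Nonzero ⇒ E is nonsingular.
For each x ∈ F_13, compute rhs = x³ + 5·x + 10 mod 13, then count y ∈ F_13 with y² ≡ rhs.
  x = 0: rhs = 10, matching y values: 6, 7 (2 points).
  x = 1: rhs = 3, matching y values: 4, 9 (2 points).
  x = 2: rhs = 2, matching y values: none (0 points).
  x = 3: rhs = 0, matching y values: 0 (1 points).
  x = 4: rhs = 3, matching y values: 4, 9 (2 points).
  x = 5: rhs = 4, matching y values: 2, 11 (2 points).
  x = 6: rhs = 9, matching y values: 3, 10 (2 points).
  x = 7: rhs = 11, matching y values: none (0 points).
  x = 8: rhs = 3, matching y values: 4, 9 (2 points).
  x = 9: rhs = 4, matching y values: 2, 11 (2 points).
  x = 10: rhs = 7, matching y values: none (0 points).
  x = 11: rhs = 5, matching y values: none (0 points).
  x = 12: rhs = 4, matching y values: 2, 11 (2 points).
Total affine count: 17.
Full point count |E(F_13)| = 17 + 1 = 18.
Hasse bound: |18 − (13+1)| = |4| = 4 ≤ 2√13 ≈ 7.2111 ✓.


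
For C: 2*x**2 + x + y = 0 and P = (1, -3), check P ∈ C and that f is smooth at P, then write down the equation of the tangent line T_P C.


Tangent line at P: 5*x + y - 2 = 0.

Step 1: f(1, -3) = 0, so P lies on C.
Step 2: partial derivatives
  f_x(x, y) = 4*x + 1, f_y(x, y) = 1.
  f_x(P) = 5, f_y(P) = 1 (gradient nonzero, so P is smooth).
Step 3: tangent line at P: 5·(x − 1) + 1·(y − -3) = 0.
Expanding: 5*x + y - 2 = 0.


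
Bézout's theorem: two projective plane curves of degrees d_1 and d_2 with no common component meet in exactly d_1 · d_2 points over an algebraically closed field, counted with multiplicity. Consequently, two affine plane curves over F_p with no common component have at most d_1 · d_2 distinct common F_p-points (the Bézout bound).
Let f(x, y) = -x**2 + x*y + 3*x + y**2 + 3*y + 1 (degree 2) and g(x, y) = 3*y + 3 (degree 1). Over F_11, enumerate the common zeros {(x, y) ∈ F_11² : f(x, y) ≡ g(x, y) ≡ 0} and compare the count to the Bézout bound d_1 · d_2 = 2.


Common zeros: {(1, 10)}; count = 1; Bézout bound = 2.

deg(f) = 2, deg(g) = 1, so Bézout bound = 2.
Scan x ∈ F_11. For each x, list the y ∈ F_11 with f(x, y) ≡ 0 and those with g(x, y) ≡ 0 (mod 11); the common zeros in that column are the intersection.
  x = 0: f ≡ 0 at y ∈ {2, 6}; g ≡ 0 at y ∈ {10}; common: ∅.
  x = 1: f ≡ 0 at y ∈ {8, 10}; g ≡ 0 at y ∈ {10}; common: {10}.
  x = 2: f ≡ 0 at y ∈ ∅; g ≡ 0 at y ∈ {10}; common: ∅.
  x = 3: f ≡ 0 at y ∈ ∅; g ≡ 0 at y ∈ {10}; common: ∅.
  x = 4: f ≡ 0 at y ∈ ∅; g ≡ 0 at y ∈ {10}; common: ∅.
  x = 5: f ≡ 0 at y ∈ {1, 2}; g ≡ 0 at y ∈ {10}; common: ∅.
  x = 6: f ≡ 0 at y ∈ ∅; g ≡ 0 at y ∈ {10}; common: ∅.
  x = 7: f ≡ 0 at y ∈ ∅; g ≡ 0 at y ∈ {10}; common: ∅.
  x = 8: f ≡ 0 at y ∈ ∅; g ≡ 0 at y ∈ {10}; common: ∅.
  x = 9: f ≡ 0 at y ∈ {4, 6}; g ≡ 0 at y ∈ {10}; common: ∅.
  x = 10: f ≡ 0 at y ∈ {1, 8}; g ≡ 0 at y ∈ {10}; common: ∅.
Collecting: common zeros = {(1, 10)}, so the count is 1.
Comparison with the Bézout bound: 1 ≤ 2 = deg(f)·deg(g), as expected for curves with no common component (the affine F_11-count falls short of the bound because intersections may lie at infinity, over extension fields, or carry multiplicity).


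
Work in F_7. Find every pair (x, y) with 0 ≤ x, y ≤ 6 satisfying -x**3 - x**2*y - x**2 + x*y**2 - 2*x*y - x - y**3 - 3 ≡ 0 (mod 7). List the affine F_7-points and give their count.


Affine F_7-points: {(3, 0), (5, 1), (5, 3), (6, 3), (6, 5)}; count = 5.

For each of the 49 pairs (x, y) ∈ F_7², evaluate f(x, y) mod 7. Record the zeros.
  x = 0: [0↦4, 1↦3, 2↦3, 3↦5, 4↦3, 5↦5, 6↦5]  zeros at y ∈ ∅
  x = 1: [0↦1, 1↦5, 2↦5, 3↦2, 4↦4, 5↦5, 6↦6]  zeros at y ∈ ∅
  x = 2: [0↦4, 1↦4, 2↦2, 3↦6, 4↦3, 5↦1, 6↦1]  zeros at y ∈ ∅
  x = 3: [0↦0, 1↦1, 2↦2, 3↦4, 4↦1, 5↦1, 6↦5]  zeros at y ∈ {0}
  x = 4: [0↦4, 1↦4, 2↦6, 3↦4, 4↦6, 5↦6, 6↦5]  zeros at y ∈ ∅
  x = 5: [0↦3, 1↦0, 2↦1, 3↦0, 4↦5, 5↦3, 6↦2]  zeros at y ∈ {1, 3}
  x = 6: [0↦5, 1↦4, 2↦2, 3↦0, 4↦6, 5↦0, 6↦4]  zeros at y ∈ {3, 5}
Collecting zeros: affine points = {(3, 0), (5, 1), (5, 3), (6, 3), (6, 5)}.
Total count |C(F_7)_aff| = 5.


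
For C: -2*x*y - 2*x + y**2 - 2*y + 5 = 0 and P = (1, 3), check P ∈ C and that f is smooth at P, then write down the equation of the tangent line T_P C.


Tangent line at P: -8*x + 2*y + 2 = 0.

Step 1: f(1, 3) = 0, so P lies on C.
Step 2: partial derivatives
  f_x(x, y) = -2*y - 2, f_y(x, y) = -2*x + 2*y - 2.
  f_x(P) = -8, f_y(P) = 2 (gradient nonzero, so P is smooth).
Step 3: tangent line at P: -8·(x − 1) + 2·(y − 3) = 0.
Expanding: -8*x + 2*y + 2 = 0.


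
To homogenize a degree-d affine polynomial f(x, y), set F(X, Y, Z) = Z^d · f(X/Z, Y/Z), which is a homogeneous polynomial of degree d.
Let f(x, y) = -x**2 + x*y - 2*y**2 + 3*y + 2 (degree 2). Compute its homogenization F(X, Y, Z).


F(X, Y, Z) = -X**2 + X*Y - 2*Y**2 + 3*Y*Z + 2*Z**2

deg(f) = 2.
Substitute x = X/Z, y = Y/Z into f, then multiply by Z^2.
  monomial -1·x^2·y^0 ↦ -1·X^2·Y^0·Z^0.
  monomial 1·x^1·y^1 ↦ 1·X^1·Y^1·Z^0.
  monomial -2·x^0·y^2 ↦ -2·X^0·Y^2·Z^0.
  monomial 3·x^0·y^1 ↦ 3·X^0·Y^1·Z^1.
  monomial 2·x^0·y^0 ↦ 2·X^0·Y^0·Z^2.
Collecting: F(X, Y, Z) = -X**2 + X*Y - 2*Y**2 + 3*Y*Z + 2*Z**2.


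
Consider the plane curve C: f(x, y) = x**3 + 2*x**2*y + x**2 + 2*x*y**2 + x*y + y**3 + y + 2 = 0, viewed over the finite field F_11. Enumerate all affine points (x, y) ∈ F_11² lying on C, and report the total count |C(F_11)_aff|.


Affine F_11-points: {(0, 5), (0, 7), (0, 10), (1, 1), (1, 7), (2, 3), (2, 6), (2, 9), (3, 4), (6, 7), (8, 2)}; count = 11.

For each of the 121 pairs (x, y) ∈ F_11², evaluate f(x, y) mod 11. Record the zeros.
  x = 0: [0↦2, 1↦4, 2↦1, 3↦10, 4↦4, 5↦0, 6↦4, 7↦0, 8↦5, 9↦3, 10↦0]  zeros at y ∈ {5, 7, 10}
  x = 1: [0↦4, 1↦0, 2↦6, 3↦6, 4↦6, 5↦1, 6↦8, 7↦0, 8↦5, 9↦7, 10↦1]  zeros at y ∈ {1, 7}
  x = 2: [0↦3, 1↦8, 2↦5, 3↦0, 4↦10, 5↦8, 6↦0, 7↦3, 8↦1, 9↦0, 10↦6]  zeros at y ∈ {3, 6, 9}
  x = 3: [0↦5, 1↦1, 2↦4, 3↦9, 4↦0, 5↦5, 6↦8, 7↦4, 8↦10, 9↦10, 10↦10]  zeros at y ∈ {4}
  x = 4: [0↦5, 1↦7, 2↦9, 3↦6, 4↦4, 5↦9, 6↦5, 7↦9, 8↦5, 9↦10, 10↦8]  zeros at y ∈ ∅
  x = 5: [0↦9, 1↦10, 2↦4, 3↦8, 4↦6, 5↦4, 6↦8, 7↦2, 8↦3, 9↦6, 10↦6]  zeros at y ∈ ∅
  x = 6: [0↦1, 1↦5, 2↦6, 3↦10, 4↦1, 5↦7, 6↦1, 7↦0, 8↦10, 9↦4, 10↦10]  zeros at y ∈ {7}
  x = 7: [0↦9, 1↦9, 2↦10, 3↦7, 4↦6, 5↦2, 6↦1, 7↦9, 8↦10, 9↦10, 10↦4]  zeros at y ∈ ∅
  x = 8: [0↦6, 1↦6, 2↦0, 3↦5, 4↦5, 5↦6, 6↦3, 7↦2, 8↦9, 9↦8, 10↦5]  zeros at y ∈ {2}
  x = 9: [0↦9, 1↦2, 2↦4, 3↦10, 4↦4, 5↦3, 6↦2, 7↦7, 8↦2, 9↦4, 10↦8]  zeros at y ∈ ∅
  x = 10: [0↦2, 1↦3, 2↦6, 3↦6, 4↦9, 5↦10, 6↦4, 7↦8, 8↦6, 9↦4, 10↦8]  zeros at y ∈ ∅
Collecting zeros: affine points = {(0, 5), (0, 7), (0, 10), (1, 1), (1, 7), (2, 3), (2, 6), (2, 9), (3, 4), (6, 7), (8, 2)}.
Total count |C(F_11)_aff| = 11.


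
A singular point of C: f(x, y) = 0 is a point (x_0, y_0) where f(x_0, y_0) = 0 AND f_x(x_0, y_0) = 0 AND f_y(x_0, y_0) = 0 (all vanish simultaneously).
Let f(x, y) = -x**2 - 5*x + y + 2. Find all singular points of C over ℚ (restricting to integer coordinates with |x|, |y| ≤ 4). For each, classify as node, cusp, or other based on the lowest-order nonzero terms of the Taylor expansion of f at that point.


No singular points in the scanned grid; C is smooth there.

Compute partial derivatives:
  f_x = -2*x - 5.
  f_y = 1.
f_y = 1 is a nonzero constant, so f_y never vanishes: no point (x, y) can satisfy f = f_x = f_y = 0. In particular no (x, y) ∈ {−4, ..., 4}² is singular; the curve is smooth.


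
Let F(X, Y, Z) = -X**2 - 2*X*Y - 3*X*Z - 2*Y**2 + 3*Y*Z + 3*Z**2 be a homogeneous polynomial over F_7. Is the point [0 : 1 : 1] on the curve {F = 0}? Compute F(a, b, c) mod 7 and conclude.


F(0,1,1) ≡ 4 (mod 7); P is NOT on the curve.

Evaluate F(0, 1, 1) term-by-term (mod 7).
  -X**2 ↦ -1·0·1·1 = 0
  -2*X*Y ↦ -2·0·1·1 = 0
  -3*X*Z ↦ -3·0·1·1 = 0
  -2*Y**2 ↦ -2·1·1·1 = -2
  3*Y*Z ↦ 3·1·1·1 = 3
  3*Z**2 ↦ 3·1·1·1 = 3
Sum: F(0, 1, 1) = (0) + (0) + (0) + (-2) + (3) + (3) = 4.
Reducing mod 7: 4 ≡ 4 (mod 7).
Since F(a, b, c) ≡ 4 ≠ 0 (mod 7), P does NOT lie on the curve.


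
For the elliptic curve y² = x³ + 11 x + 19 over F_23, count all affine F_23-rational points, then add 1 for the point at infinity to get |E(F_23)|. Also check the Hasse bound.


Affine points = {(1, 10), (1, 13), (2, 7), (2, 16), (4, 9), (4, 14), (6, 5), (6, 18), (7, 5), (7, 18), (10, 5), (10, 18), (12, 4), (12, 19), (13, 6), (13, 17), (16, 6), (16, 17), (17, 6), (17, 17), (18, 0), (19, 7), (19, 16), (21, 9), (21, 14)}; affine count = 25; |E(F_23)| = 26.

Discriminant check: Δ ∝ 4a³ + 27b² = 4·11³ + 27·19² = 4·1331 + 27·361 ≡ 6 (mod 23). Nonzero ⇒ E is nonsingular.
For each x ∈ F_23, compute rhs = x³ + 11·x + 19 mod 23, then count y ∈ F_23 with y² ≡ rhs.
  x = 0: rhs = 19, matching y values: none (0 points).
  x = 1: rhs = 8, matching y values: 10, 13 (2 points).
  x = 2: rhs = 3, matching y values: 7, 16 (2 points).
  x = 3: rhs = 10, matching y values: none (0 points).
  x = 4: rhs = 12, matching y values: 9, 14 (2 points).
  x = 5: rhs = 15, matching y values: none (0 points).
  x = 6: rhs = 2, matching y values: 5, 18 (2 points).
  x = 7: rhs = 2, matching y values: 5, 18 (2 points).
  x = 8: rhs = 21, matching y values: none (0 points).
  x = 9: rhs = 19, matching y values: none (0 points).
  x = 10: rhs = 2, matching y values: 5, 18 (2 points).
  x = 11: rhs = 22, matching y values: none (0 points).
  x = 12: rhs = 16, matching y values: 4, 19 (2 points).
  x = 13: rhs = 13, matching y values: 6, 17 (2 points).
  x = 14: rhs = 19, matching y values: none (0 points).
  x = 15: rhs = 17, matching y values: none (0 points).
  x = 16: rhs = 13, matching y values: 6, 17 (2 points).
  x = 17: rhs = 13, matching y values: 6, 17 (2 points).
  x = 18: rhs = 0, matching y values: 0 (1 points).
  x = 19: rhs = 3, matching y values: 7, 16 (2 points).
  x = 20: rhs = 5, matching y values: none (0 points).
  x = 21: rhs = 12, matching y values: 9, 14 (2 points).
  x = 22: rhs = 7, matching y values: none (0 points).
Total affine count: 25.
Full point count |E(F_23)| = 25 + 1 = 26.
Hasse bound: |26 − (23+1)| = |2| = 2 ≤ 2√23 ≈ 9.5917 ✓.


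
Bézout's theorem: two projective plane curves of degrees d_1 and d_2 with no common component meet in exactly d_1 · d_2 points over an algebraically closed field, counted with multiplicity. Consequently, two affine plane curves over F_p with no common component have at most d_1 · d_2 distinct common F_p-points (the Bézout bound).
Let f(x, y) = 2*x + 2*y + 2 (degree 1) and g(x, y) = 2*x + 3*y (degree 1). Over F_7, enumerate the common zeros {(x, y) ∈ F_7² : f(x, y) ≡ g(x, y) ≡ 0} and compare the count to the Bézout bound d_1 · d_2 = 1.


Common zeros: {(4, 2)}; count = 1; Bézout bound = 1.

deg(f) = 1, deg(g) = 1, so Bézout bound = 1.
Scan x ∈ F_7. For each x, list the y ∈ F_7 with f(x, y) ≡ 0 and those with g(x, y) ≡ 0 (mod 7); the common zeros in that column are the intersection.
  x = 0: f ≡ 0 at y ∈ {6}; g ≡ 0 at y ∈ {0}; common: ∅.
  x = 1: f ≡ 0 at y ∈ {5}; g ≡ 0 at y ∈ {4}; common: ∅.
  x = 2: f ≡ 0 at y ∈ {4}; g ≡ 0 at y ∈ {1}; common: ∅.
  x = 3: f ≡ 0 at y ∈ {3}; g ≡ 0 at y ∈ {5}; common: ∅.
  x = 4: f ≡ 0 at y ∈ {2}; g ≡ 0 at y ∈ {2}; common: {2}.
  x = 5: f ≡ 0 at y ∈ {1}; g ≡ 0 at y ∈ {6}; common: ∅.
  x = 6: f ≡ 0 at y ∈ {0}; g ≡ 0 at y ∈ {3}; common: ∅.
Collecting: common zeros = {(4, 2)}, so the count is 1.
Comparison with the Bézout bound: 1 ≤ 1 = deg(f)·deg(g), as expected for curves with no common component (the bound is attained).


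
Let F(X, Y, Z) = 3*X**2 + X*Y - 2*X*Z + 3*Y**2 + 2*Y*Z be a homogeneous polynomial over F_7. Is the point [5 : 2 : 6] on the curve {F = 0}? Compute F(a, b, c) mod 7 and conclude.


F(5,2,6) ≡ 5 (mod 7); P is NOT on the curve.

Evaluate F(5, 2, 6) term-by-term (mod 7).
  3*X**2 ↦ 3·25·1·1 = 75
  X*Y ↦ 1·5·2·1 = 10
  -2*X*Z ↦ -2·5·1·6 = -60
  3*Y**2 ↦ 3·1·4·1 = 12
  2*Y*Z ↦ 2·1·2·6 = 24
Sum: F(5, 2, 6) = (75) + (10) + (-60) + (12) + (24) = 61.
Reducing mod 7: 61 ≡ 5 (mod 7).
Since F(a, b, c) ≡ 5 ≠ 0 (mod 7), P does NOT lie on the curve.


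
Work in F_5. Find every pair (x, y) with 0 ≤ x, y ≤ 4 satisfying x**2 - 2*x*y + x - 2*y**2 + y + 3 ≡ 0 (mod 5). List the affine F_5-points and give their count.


Affine F_5-points: {(0, 4), (1, 0), (1, 2), (2, 2), (2, 4), (3, 0)}; count = 6.

For each of the 25 pairs (x, y) ∈ F_5², evaluate f(x, y) mod 5. Record the zeros.
  x = 0: [0↦3, 1↦2, 2↦2, 3↦3, 4↦0]  zeros at y ∈ {4}
  x = 1: [0↦0, 1↦2, 2↦0, 3↦4, 4↦4]  zeros at y ∈ {0, 2}
  x = 2: [0↦4, 1↦4, 2↦0, 3↦2, 4↦0]  zeros at y ∈ {2, 4}
  x = 3: [0↦0, 1↦3, 2↦2, 3↦2, 4↦3]  zeros at y ∈ {0}
  x = 4: [0↦3, 1↦4, 2↦1, 3↦4, 4↦3]  zeros at y ∈ ∅
Collecting zeros: affine points = {(0, 4), (1, 0), (1, 2), (2, 2), (2, 4), (3, 0)}.
Total count |C(F_5)_aff| = 6.


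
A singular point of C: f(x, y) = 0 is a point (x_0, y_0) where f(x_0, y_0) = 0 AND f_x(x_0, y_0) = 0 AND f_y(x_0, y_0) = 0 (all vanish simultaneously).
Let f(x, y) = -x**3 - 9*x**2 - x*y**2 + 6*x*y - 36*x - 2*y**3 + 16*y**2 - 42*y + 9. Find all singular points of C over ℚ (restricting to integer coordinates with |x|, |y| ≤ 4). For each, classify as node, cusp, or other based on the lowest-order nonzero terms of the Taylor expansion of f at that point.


Singular points: {(-3, 3)}; classification: cusp.

Compute partial derivatives:
  f_x = -3*x**2 - 18*x - y**2 + 6*y - 36.
  f_y = -2*x*y + 6*x - 6*y**2 + 32*y - 42.
Scan x_0 ∈ {−4, ..., 4}. For each x_0, f_y(x_0, y) is a polynomial in y; find its integer roots y ∈ {−4, ..., 4}, then test f_x and f at those candidates.
  x = -4: f_y(-4, y) = -6*y**2 + 40*y - 66; vanishes at y ∈ {3}. (-4, 3): f_x = -3 ≠ 0.
  x = -3: f_y(-3, y) = -6*y**2 + 38*y - 60; vanishes at y ∈ {3}. (-3, 3): f_x = 0, f = 0 — SINGULAR.
  x = -2: f_y(-2, y) = -6*y**2 + 36*y - 54; vanishes at y ∈ {3}. (-2, 3): f_x = -3 ≠ 0.
  x = -1: f_y(-1, y) = -6*y**2 + 34*y - 48; vanishes at y ∈ {3}. (-1, 3): f_x = -12 ≠ 0.
  x = 0: f_y(0, y) = -6*y**2 + 32*y - 42; vanishes at y ∈ {3}. (0, 3): f_x = -27 ≠ 0.
  x = 1: f_y(1, y) = -6*y**2 + 30*y - 36; vanishes at y ∈ {2, 3}. (1, 2): f_x = -49 ≠ 0; (1, 3): f_x = -48 ≠ 0.
  x = 2: f_y(2, y) = -6*y**2 + 28*y - 30; vanishes at y ∈ {3}. (2, 3): f_x = -75 ≠ 0.
  x = 3: f_y(3, y) = -6*y**2 + 26*y - 24; vanishes at y ∈ {3}. (3, 3): f_x = -108 ≠ 0.
  x = 4: f_y(4, y) = -6*y**2 + 24*y - 18; vanishes at y ∈ {1, 3}. (4, 1): f_x = -151 ≠ 0; (4, 3): f_x = -147 ≠ 0.
Only singular point on the grid: (-3, 3).
Classify: substitute x = -3 + u, y = 3 + v and expand: f = -u**3 - u*v**2 - 2*v**3 + v**2.
No constant or linear terms (consistent with a singular point). Quadratic part: v**2. Cubic part: -u**3 - u*v**2 - 2*v**3.
The quadratic part v**2 is a perfect square, so there is a single (double) tangent line v = 0, i.e. y = 3. Restricting the cubic part to that line (v = 0) leaves -u**3 ≠ 0, so f is not divisible by v and the branch is v² ≈ u**3 to lowest order — this is a cusp.
Classification: cusp.


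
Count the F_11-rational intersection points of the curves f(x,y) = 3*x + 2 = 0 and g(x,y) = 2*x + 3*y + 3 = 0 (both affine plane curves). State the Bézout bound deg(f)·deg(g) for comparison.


Common zeros: {(3, 8)}; count = 1; Bézout bound = 1.

deg(f) = 1, deg(g) = 1, so Bézout bound = 1.
Scan x ∈ F_11. For each x, list the y ∈ F_11 with f(x, y) ≡ 0 and those with g(x, y) ≡ 0 (mod 11); the common zeros in that column are the intersection.
  x = 0: f ≡ 0 at y ∈ ∅; g ≡ 0 at y ∈ {10}; common: ∅.
  x = 1: f ≡ 0 at y ∈ ∅; g ≡ 0 at y ∈ {2}; common: ∅.
  x = 2: f ≡ 0 at y ∈ ∅; g ≡ 0 at y ∈ {5}; common: ∅.
  x = 3: f ≡ 0 at y ∈ {0, 1, 2, 3, 4, 5, 6, 7, 8, 9, 10}; g ≡ 0 at y ∈ {8}; common: {8}.
  x = 4: f ≡ 0 at y ∈ ∅; g ≡ 0 at y ∈ {0}; common: ∅.
  x = 5: f ≡ 0 at y ∈ ∅; g ≡ 0 at y ∈ {3}; common: ∅.
  x = 6: f ≡ 0 at y ∈ ∅; g ≡ 0 at y ∈ {6}; common: ∅.
  x = 7: f ≡ 0 at y ∈ ∅; g ≡ 0 at y ∈ {9}; common: ∅.
  x = 8: f ≡ 0 at y ∈ ∅; g ≡ 0 at y ∈ {1}; common: ∅.
  x = 9: f ≡ 0 at y ∈ ∅; g ≡ 0 at y ∈ {4}; common: ∅.
  x = 10: f ≡ 0 at y ∈ ∅; g ≡ 0 at y ∈ {7}; common: ∅.
Collecting: common zeros = {(3, 8)}, so the count is 1.
Comparison with the Bézout bound: 1 ≤ 1 = deg(f)·deg(g), as expected for curves with no common component (the bound is attained).


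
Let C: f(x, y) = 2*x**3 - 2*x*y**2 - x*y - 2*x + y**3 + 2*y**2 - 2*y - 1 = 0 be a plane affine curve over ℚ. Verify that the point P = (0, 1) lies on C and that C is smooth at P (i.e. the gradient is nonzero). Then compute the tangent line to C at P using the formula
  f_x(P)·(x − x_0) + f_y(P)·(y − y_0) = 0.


Tangent line at P: -5*x + 5*y - 5 = 0.

Step 1: f(0, 1) = 0, so P lies on C.
Step 2: partial derivatives
  f_x(x, y) = 6*x**2 - 2*y**2 - y - 2, f_y(x, y) = -4*x*y - x + 3*y**2 + 4*y - 2.
  f_x(P) = -5, f_y(P) = 5 (gradient nonzero, so P is smooth).
Step 3: tangent line at P: -5·(x − 0) + 5·(y − 1) = 0.
Expanding: -5*x + 5*y - 5 = 0.


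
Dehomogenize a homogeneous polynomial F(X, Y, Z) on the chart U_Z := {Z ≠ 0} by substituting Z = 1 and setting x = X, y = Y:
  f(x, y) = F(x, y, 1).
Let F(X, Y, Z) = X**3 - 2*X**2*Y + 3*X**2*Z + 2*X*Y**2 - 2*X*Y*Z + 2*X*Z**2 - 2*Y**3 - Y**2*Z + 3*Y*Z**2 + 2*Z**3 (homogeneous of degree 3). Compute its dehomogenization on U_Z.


f(x, y) = x**3 - 2*x**2*y + 3*x**2 + 2*x*y**2 - 2*x*y + 2*x - 2*y**3 - y**2 + 3*y + 2

On U_Z we set Z = 1. Each monomial c·X^i·Y^j·Z^k in F becomes c·x^i·y^j·1^k = c·x^i·y^j.
Substituting Z = 1: F(X, Y, 1) = x**3 - 2*x**2*y + 3*x**2 + 2*x*y**2 - 2*x*y + 2*x - 2*y**3 - y**2 + 3*y + 2.
Note: deg(f) ≤ deg(F) = 3; strict inequality happens when F is divisible by Z (lost terms).


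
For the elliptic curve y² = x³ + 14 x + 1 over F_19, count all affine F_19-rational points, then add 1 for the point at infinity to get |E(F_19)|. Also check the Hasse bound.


Affine points = {(0, 1), (0, 18), (1, 4), (1, 15), (4, 8), (4, 11), (5, 5), (5, 14), (6, 4), (6, 15), (7, 9), (7, 10), (8, 6), (8, 13), (9, 1), (9, 18), (10, 1), (10, 18), (11, 2), (11, 17), (12, 4), (12, 15), (13, 9), (13, 10), (18, 9), (18, 10)}; affine count = 26; |E(F_19)| = 27.

Discriminant check: Δ ∝ 4a³ + 27b² = 4·14³ + 27·1² = 4·2744 + 27·1 ≡ 2 (mod 19). Nonzero ⇒ E is nonsingular.
For each x ∈ F_19, compute rhs = x³ + 14·x + 1 mod 19, then count y ∈ F_19 with y² ≡ rhs.
  x = 0: rhs = 1, matching y values: 1, 18 (2 points).
  x = 1: rhs = 16, matching y values: 4, 15 (2 points).
  x = 2: rhs = 18, matching y values: none (0 points).
  x = 3: rhs = 13, matching y values: none (0 points).
  x = 4: rhs = 7, matching y values: 8, 11 (2 points).
  x = 5: rhs = 6, matching y values: 5, 14 (2 points).
  x = 6: rhs = 16, matching y values: 4, 15 (2 points).
  x = 7: rhs = 5, matching y values: 9, 10 (2 points).
  x = 8: rhs = 17, matching y values: 6, 13 (2 points).
  x = 9: rhs = 1, matching y values: 1, 18 (2 points).
  x = 10: rhs = 1, matching y values: 1, 18 (2 points).
  x = 11: rhs = 4, matching y values: 2, 17 (2 points).
  x = 12: rhs = 16, matching y values: 4, 15 (2 points).
  x = 13: rhs = 5, matching y values: 9, 10 (2 points).
  x = 14: rhs = 15, matching y values: none (0 points).
  x = 15: rhs = 14, matching y values: none (0 points).
  x = 16: rhs = 8, matching y values: none (0 points).
  x = 17: rhs = 3, matching y values: none (0 points).
  x = 18: rhs = 5, matching y values: 9, 10 (2 points).
Total affine count: 26.
Full point count |E(F_19)| = 26 + 1 = 27.
Hasse bound: |27 − (19+1)| = |7| = 7 ≤ 2√19 ≈ 8.7178 ✓.


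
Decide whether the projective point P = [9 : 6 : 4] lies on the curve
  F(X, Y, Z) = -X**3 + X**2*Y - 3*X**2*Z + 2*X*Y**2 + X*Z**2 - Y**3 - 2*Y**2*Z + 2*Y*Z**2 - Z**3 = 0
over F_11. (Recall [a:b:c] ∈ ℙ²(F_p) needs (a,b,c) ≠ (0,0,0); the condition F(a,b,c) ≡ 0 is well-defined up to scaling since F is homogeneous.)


F(9,6,4) ≡ 4 (mod 11); P is NOT on the curve.

Evaluate F(9, 6, 4) term-by-term (mod 11).
  -X**3 ↦ -1·729·1·1 = -729
  X**2*Y ↦ 1·81·6·1 = 486
  -3*X**2*Z ↦ -3·81·1·4 = -972
  2*X*Y**2 ↦ 2·9·36·1 = 648
  X*Z**2 ↦ 1·9·1·16 = 144
  -Y**3 ↦ -1·1·216·1 = -216
  -2*Y**2*Z ↦ -2·1·36·4 = -288
  2*Y*Z**2 ↦ 2·1·6·16 = 192
  -Z**3 ↦ -1·1·1·64 = -64
Sum: F(9, 6, 4) = (-729) + (486) + (-972) + (648) + (144) + (-216) + (-288) + (192) + (-64) = -799.
Reducing mod 11: -799 ≡ 4 (mod 11).
Since F(a, b, c) ≡ 4 ≠ 0 (mod 11), P does NOT lie on the curve.


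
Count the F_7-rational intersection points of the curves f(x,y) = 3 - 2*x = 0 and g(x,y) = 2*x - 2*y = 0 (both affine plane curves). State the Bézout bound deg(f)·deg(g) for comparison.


Common zeros: {(5, 5)}; count = 1; Bézout bound = 1.

deg(f) = 1, deg(g) = 1, so Bézout bound = 1.
Scan x ∈ F_7. For each x, list the y ∈ F_7 with f(x, y) ≡ 0 and those with g(x, y) ≡ 0 (mod 7); the common zeros in that column are the intersection.
  x = 0: f ≡ 0 at y ∈ ∅; g ≡ 0 at y ∈ {0}; common: ∅.
  x = 1: f ≡ 0 at y ∈ ∅; g ≡ 0 at y ∈ {1}; common: ∅.
  x = 2: f ≡ 0 at y ∈ ∅; g ≡ 0 at y ∈ {2}; common: ∅.
  x = 3: f ≡ 0 at y ∈ ∅; g ≡ 0 at y ∈ {3}; common: ∅.
  x = 4: f ≡ 0 at y ∈ ∅; g ≡ 0 at y ∈ {4}; common: ∅.
  x = 5: f ≡ 0 at y ∈ {0, 1, 2, 3, 4, 5, 6}; g ≡ 0 at y ∈ {5}; common: {5}.
  x = 6: f ≡ 0 at y ∈ ∅; g ≡ 0 at y ∈ {6}; common: ∅.
Collecting: common zeros = {(5, 5)}, so the count is 1.
Comparison with the Bézout bound: 1 ≤ 1 = deg(f)·deg(g), as expected for curves with no common component (the bound is attained).


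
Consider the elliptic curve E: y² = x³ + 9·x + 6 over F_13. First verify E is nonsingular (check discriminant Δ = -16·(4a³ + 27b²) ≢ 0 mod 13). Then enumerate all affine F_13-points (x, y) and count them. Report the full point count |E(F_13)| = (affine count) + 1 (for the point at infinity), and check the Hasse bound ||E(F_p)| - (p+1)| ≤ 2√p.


Affine points = {(1, 4), (1, 9), (6, 4), (6, 9), (7, 3), (7, 10), (9, 6), (9, 7), (10, 2), (10, 11), (12, 3), (12, 10)}; affine count = 12; |E(F_13)| = 13.

Discriminant check: Δ ∝ 4a³ + 27b² = 4·9³ + 27·6² = 4·729 + 27·36 ≡ 1 (mod 13). Nonzero ⇒ E is nonsingular.
For each x ∈ F_13, compute rhs = x³ + 9·x + 6 mod 13, then count y ∈ F_13 with y² ≡ rhs.
  x = 0: rhs = 6, matching y values: none (0 points).
  x = 1: rhs = 3, matching y values: 4, 9 (2 points).
  x = 2: rhs = 6, matching y values: none (0 points).
  x = 3: rhs = 8, matching y values: none (0 points).
  x = 4: rhs = 2, matching y values: none (0 points).
  x = 5: rhs = 7, matching y values: none (0 points).
  x = 6: rhs = 3, matching y values: 4, 9 (2 points).
  x = 7: rhs = 9, matching y values: 3, 10 (2 points).
  x = 8: rhs = 5, matching y values: none (0 points).
  x = 9: rhs = 10, matching y values: 6, 7 (2 points).
  x = 10: rhs = 4, matching y values: 2, 11 (2 points).
  x = 11: rhs = 6, matching y values: none (0 points).
  x = 12: rhs = 9, matching y values: 3, 10 (2 points).
Total affine count: 12.
Full point count |E(F_13)| = 12 + 1 = 13.
Hasse bound: |13 − (13+1)| = |-1| = 1 ≤ 2√13 ≈ 7.2111 ✓.


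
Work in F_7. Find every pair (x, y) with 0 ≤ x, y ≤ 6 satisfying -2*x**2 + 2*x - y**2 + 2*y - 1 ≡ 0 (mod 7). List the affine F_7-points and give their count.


Affine F_7-points: {(0, 1), (1, 1), (3, 4), (3, 5), (4, 3), (4, 6), (5, 4), (5, 5)}; count = 8.

For each of the 49 pairs (x, y) ∈ F_7², evaluate f(x, y) mod 7. Record the zeros.
  x = 0: [0↦6, 1↦0, 2↦6, 3↦3, 4↦5, 5↦5, 6↦3]  zeros at y ∈ {1}
  x = 1: [0↦6, 1↦0, 2↦6, 3↦3, 4↦5, 5↦5, 6↦3]  zeros at y ∈ {1}
  x = 2: [0↦2, 1↦3, 2↦2, 3↦6, 4↦1, 5↦1, 6↦6]  zeros at y ∈ ∅
  x = 3: [0↦1, 1↦2, 2↦1, 3↦5, 4↦0, 5↦0, 6↦5]  zeros at y ∈ {4, 5}
  x = 4: [0↦3, 1↦4, 2↦3, 3↦0, 4↦2, 5↦2, 6↦0]  zeros at y ∈ {3, 6}
  x = 5: [0↦1, 1↦2, 2↦1, 3↦5, 4↦0, 5↦0, 6↦5]  zeros at y ∈ {4, 5}
  x = 6: [0↦2, 1↦3, 2↦2, 3↦6, 4↦1, 5↦1, 6↦6]  zeros at y ∈ ∅
Collecting zeros: affine points = {(0, 1), (1, 1), (3, 4), (3, 5), (4, 3), (4, 6), (5, 4), (5, 5)}.
Total count |C(F_7)_aff| = 8.


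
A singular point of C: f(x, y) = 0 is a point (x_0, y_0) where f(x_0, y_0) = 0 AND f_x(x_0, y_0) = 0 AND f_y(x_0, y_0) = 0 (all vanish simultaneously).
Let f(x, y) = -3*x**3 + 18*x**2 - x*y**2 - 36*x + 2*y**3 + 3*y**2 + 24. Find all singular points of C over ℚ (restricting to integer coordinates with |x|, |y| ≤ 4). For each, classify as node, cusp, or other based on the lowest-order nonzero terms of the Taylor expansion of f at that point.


Singular points: {(2, 0)}; classification: cusp.

Compute partial derivatives:
  f_x = -9*x**2 + 36*x - y**2 - 36.
  f_y = -2*x*y + 6*y**2 + 6*y.
Scan x_0 ∈ {−4, ..., 4}. For each x_0, f_y(x_0, y) is a polynomial in y; find its integer roots y ∈ {−4, ..., 4}, then test f_x and f at those candidates.
  x = -4: f_y(-4, y) = 6*y**2 + 14*y; vanishes at y ∈ {0}. (-4, 0): f_x = -324 ≠ 0.
  x = -3: f_y(-3, y) = 6*y**2 + 12*y; vanishes at y ∈ {-2, 0}. (-3, -2): f_x = -229 ≠ 0; (-3, 0): f_x = -225 ≠ 0.
  x = -2: f_y(-2, y) = 6*y**2 + 10*y; vanishes at y ∈ {0}. (-2, 0): f_x = -144 ≠ 0.
  x = -1: f_y(-1, y) = 6*y**2 + 8*y; vanishes at y ∈ {0}. (-1, 0): f_x = -81 ≠ 0.
  x = 0: f_y(0, y) = 6*y**2 + 6*y; vanishes at y ∈ {-1, 0}. (0, -1): f_x = -37 ≠ 0; (0, 0): f_x = -36 ≠ 0.
  x = 1: f_y(1, y) = 6*y**2 + 4*y; vanishes at y ∈ {0}. (1, 0): f_x = -9 ≠ 0.
  x = 2: f_y(2, y) = 6*y**2 + 2*y; vanishes at y ∈ {0}. (2, 0): f_x = 0, f = 0 — SINGULAR.
  x = 3: f_y(3, y) = 6*y**2; vanishes at y ∈ {0}. (3, 0): f_x = -9 ≠ 0.
  x = 4: f_y(4, y) = 6*y**2 - 2*y; vanishes at y ∈ {0}. (4, 0): f_x = -36 ≠ 0.
Only singular point on the grid: (2, 0).
Classify: substitute x = 2 + u, y = 0 + v and expand: f = -3*u**3 - u*v**2 + 2*v**3 + v**2.
No constant or linear terms (consistent with a singular point). Quadratic part: v**2. Cubic part: -3*u**3 - u*v**2 + 2*v**3.
The quadratic part v**2 is a perfect square, so there is a single (double) tangent line v = 0, i.e. y = 0. Restricting the cubic part to that line (v = 0) leaves -3*u**3 ≠ 0, so f is not divisible by v and the branch is v² ≈ 3*u**3 to lowest order — this is a cusp.
Classification: cusp.


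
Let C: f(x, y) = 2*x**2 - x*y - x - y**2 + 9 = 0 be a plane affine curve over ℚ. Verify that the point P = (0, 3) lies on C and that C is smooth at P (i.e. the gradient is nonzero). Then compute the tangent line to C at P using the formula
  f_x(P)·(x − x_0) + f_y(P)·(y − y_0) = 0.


Tangent line at P: -4*x - 6*y + 18 = 0.

Step 1: f(0, 3) = 0, so P lies on C.
Step 2: partial derivatives
  f_x(x, y) = 4*x - y - 1, f_y(x, y) = -x - 2*y.
  f_x(P) = -4, f_y(P) = -6 (gradient nonzero, so P is smooth).
Step 3: tangent line at P: -4·(x − 0) + -6·(y − 3) = 0.
Expanding: -4*x - 6*y + 18 = 0.


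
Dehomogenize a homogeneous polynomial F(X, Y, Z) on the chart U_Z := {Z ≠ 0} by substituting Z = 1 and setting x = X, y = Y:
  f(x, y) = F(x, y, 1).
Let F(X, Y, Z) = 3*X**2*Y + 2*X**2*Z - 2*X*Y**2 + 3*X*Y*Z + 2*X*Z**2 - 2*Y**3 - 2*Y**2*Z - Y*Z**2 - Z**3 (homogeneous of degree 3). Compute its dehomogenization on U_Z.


f(x, y) = 3*x**2*y + 2*x**2 - 2*x*y**2 + 3*x*y + 2*x - 2*y**3 - 2*y**2 - y - 1

On U_Z we set Z = 1. Each monomial c·X^i·Y^j·Z^k in F becomes c·x^i·y^j·1^k = c·x^i·y^j.
Substituting Z = 1: F(X, Y, 1) = 3*x**2*y + 2*x**2 - 2*x*y**2 + 3*x*y + 2*x - 2*y**3 - 2*y**2 - y - 1.
Note: deg(f) ≤ deg(F) = 3; strict inequality happens when F is divisible by Z (lost terms).


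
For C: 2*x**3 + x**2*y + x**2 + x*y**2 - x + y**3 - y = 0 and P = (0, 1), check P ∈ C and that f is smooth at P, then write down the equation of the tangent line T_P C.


Tangent line at P: 2*y - 2 = 0.

Step 1: f(0, 1) = 0, so P lies on C.
Step 2: partial derivatives
  f_x(x, y) = 6*x**2 + 2*x*y + 2*x + y**2 - 1, f_y(x, y) = x**2 + 2*x*y + 3*y**2 - 1.
  f_x(P) = 0, f_y(P) = 2 (gradient nonzero, so P is smooth).
Step 3: tangent line at P: 0·(x − 0) + 2·(y − 1) = 0.
Expanding: 2*y - 2 = 0.


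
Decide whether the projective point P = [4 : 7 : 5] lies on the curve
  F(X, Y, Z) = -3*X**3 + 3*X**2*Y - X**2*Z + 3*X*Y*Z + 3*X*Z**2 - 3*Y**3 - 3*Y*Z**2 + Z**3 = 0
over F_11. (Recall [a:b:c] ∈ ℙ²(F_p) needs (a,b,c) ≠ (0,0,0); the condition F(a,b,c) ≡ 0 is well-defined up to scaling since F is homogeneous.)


F(4,7,5) ≡ 4 (mod 11); P is NOT on the curve.

Evaluate F(4, 7, 5) term-by-term (mod 11).
  -3*X**3 ↦ -3·64·1·1 = -192
  3*X**2*Y ↦ 3·16·7·1 = 336
  -X**2*Z ↦ -1·16·1·5 = -80
  3*X*Y*Z ↦ 3·4·7·5 = 420
  3*X*Z**2 ↦ 3·4·1·25 = 300
  -3*Y**3 ↦ -3·1·343·1 = -1029
  -3*Y*Z**2 ↦ -3·1·7·25 = -525
  Z**3 ↦ 1·1·1·125 = 125
Sum: F(4, 7, 5) = (-192) + (336) + (-80) + (420) + (300) + (-1029) + (-525) + (125) = -645.
Reducing mod 11: -645 ≡ 4 (mod 11).
Since F(a, b, c) ≡ 4 ≠ 0 (mod 11), P does NOT lie on the curve.


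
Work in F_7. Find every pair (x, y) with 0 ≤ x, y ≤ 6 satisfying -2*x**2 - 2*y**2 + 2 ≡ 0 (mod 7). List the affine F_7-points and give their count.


Affine F_7-points: {(0, 1), (0, 6), (1, 0), (2, 2), (2, 5), (5, 2), (5, 5), (6, 0)}; count = 8.

For each of the 49 pairs (x, y) ∈ F_7², evaluate f(x, y) mod 7. Record the zeros.
  x = 0: [0↦2, 1↦0, 2↦1, 3↦5, 4↦5, 5↦1, 6↦0]  zeros at y ∈ {1, 6}
  x = 1: [0↦0, 1↦5, 2↦6, 3↦3, 4↦3, 5↦6, 6↦5]  zeros at y ∈ {0}
  x = 2: [0↦1, 1↦6, 2↦0, 3↦4, 4↦4, 5↦0, 6↦6]  zeros at y ∈ {2, 5}
  x = 3: [0↦5, 1↦3, 2↦4, 3↦1, 4↦1, 5↦4, 6↦3]  zeros at y ∈ ∅
  x = 4: [0↦5, 1↦3, 2↦4, 3↦1, 4↦1, 5↦4, 6↦3]  zeros at y ∈ ∅
  x = 5: [0↦1, 1↦6, 2↦0, 3↦4, 4↦4, 5↦0, 6↦6]  zeros at y ∈ {2, 5}
  x = 6: [0↦0, 1↦5, 2↦6, 3↦3, 4↦3, 5↦6, 6↦5]  zeros at y ∈ {0}
Collecting zeros: affine points = {(0, 1), (0, 6), (1, 0), (2, 2), (2, 5), (5, 2), (5, 5), (6, 0)}.
Total count |C(F_7)_aff| = 8.


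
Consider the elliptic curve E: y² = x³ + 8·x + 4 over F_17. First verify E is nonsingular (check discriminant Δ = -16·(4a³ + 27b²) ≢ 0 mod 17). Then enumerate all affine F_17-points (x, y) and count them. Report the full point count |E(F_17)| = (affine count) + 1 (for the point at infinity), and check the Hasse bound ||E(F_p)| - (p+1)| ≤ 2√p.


Affine points = {(0, 2), (0, 15), (1, 8), (1, 9), (3, 2), (3, 15), (4, 7), (4, 10), (5, 4), (5, 13), (6, 8), (6, 9), (8, 6), (8, 11), (10, 8), (10, 9), (12, 3), (12, 14), (14, 2), (14, 15)}; affine count = 20; |E(F_17)| = 21.

Discriminant check: Δ ∝ 4a³ + 27b² = 4·8³ + 27·4² = 4·512 + 27·16 ≡ 15 (mod 17). Nonzero ⇒ E is nonsingular.
For each x ∈ F_17, compute rhs = x³ + 8·x + 4 mod 17, then count y ∈ F_17 with y² ≡ rhs.
  x = 0: rhs = 4, matching y values: 2, 15 (2 points).
  x = 1: rhs = 13, matching y values: 8, 9 (2 points).
  x = 2: rhs = 11, matching y values: none (0 points).
  x = 3: rhs = 4, matching y values: 2, 15 (2 points).
  x = 4: rhs = 15, matching y values: 7, 10 (2 points).
  x = 5: rhs = 16, matching y values: 4, 13 (2 points).
  x = 6: rhs = 13, matching y values: 8, 9 (2 points).
  x = 7: rhs = 12, matching y values: none (0 points).
  x = 8: rhs = 2, matching y values: 6, 11 (2 points).
  x = 9: rhs = 6, matching y values: none (0 points).
  x = 10: rhs = 13, matching y values: 8, 9 (2 points).
  x = 11: rhs = 12, matching y values: none (0 points).
  x = 12: rhs = 9, matching y values: 3, 14 (2 points).
  x = 13: rhs = 10, matching y values: none (0 points).
  x = 14: rhs = 4, matching y values: 2, 15 (2 points).
  x = 15: rhs = 14, matching y values: none (0 points).
  x = 16: rhs = 12, matching y values: none (0 points).
Total affine count: 20.
Full point count |E(F_17)| = 20 + 1 = 21.
Hasse bound: |21 − (17+1)| = |3| = 3 ≤ 2√17 ≈ 8.2462 ✓.
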